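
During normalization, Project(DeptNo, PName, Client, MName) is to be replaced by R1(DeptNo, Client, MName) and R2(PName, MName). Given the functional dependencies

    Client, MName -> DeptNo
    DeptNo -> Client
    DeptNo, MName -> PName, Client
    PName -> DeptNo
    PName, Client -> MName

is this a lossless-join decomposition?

Common attributes: R1 ∩ R2 = {MName}.
No dependency enlarges {MName}, so (MName)⁺ = {MName}.
The closure contains neither all of R1 = {DeptNo, Client, MName} nor all of R2 = {PName, MName}, so the common attributes are not a superkey of either fragment. The join is lossy.

No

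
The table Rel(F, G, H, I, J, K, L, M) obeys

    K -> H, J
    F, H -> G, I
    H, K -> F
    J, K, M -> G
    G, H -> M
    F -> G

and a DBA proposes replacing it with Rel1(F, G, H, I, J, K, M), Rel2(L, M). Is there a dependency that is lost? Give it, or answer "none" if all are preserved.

none

K → H, J lies within Rel1.
F, H → G, I lies within Rel1.
H, K → F lies within Rel1.
J, K, M → G lies within Rel1.
G, H → M lies within Rel1.
F → G lies within Rel1.
Every dependency is enforceable on the fragments, so the decomposition is dependency-preserving.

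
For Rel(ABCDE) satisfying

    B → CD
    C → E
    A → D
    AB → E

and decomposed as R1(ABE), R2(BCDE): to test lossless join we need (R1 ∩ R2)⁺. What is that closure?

BCDE

R1 ∩ R2 = {BE}.
B → CD applies, adding CD
Closure: {BCDE}.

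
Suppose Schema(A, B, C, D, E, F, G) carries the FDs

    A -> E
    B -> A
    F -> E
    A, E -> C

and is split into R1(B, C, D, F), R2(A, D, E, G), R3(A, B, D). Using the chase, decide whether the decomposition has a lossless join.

No

Chase test. Columns are A, B, C, D, E, F, G; row i has aⱼ where attribute j ∈ Ri, else bᵢⱼ.
Initial tableau (one row per fragment):
  row 1: b11 a2 a3 a4 b15 a6 b17
  row 2: a1 b22 b23 a4 a5 b26 a7
  row 3: a1 a2 b33 a4 b35 b36 b37
Rows 2 and 3 agree on A; apply A→E and equate their E entries.
Rows 1 and 3 agree on B; apply B→A and equate their A entries.
Rows 2 and 3 agree on A, E; apply A, E→C and equate their C entries.
Rows 1 and 2 agree on A; apply A→E and equate their E entries.
Rows 1 and 2 agree on A, E; apply A, E→C and equate their C entries.
No row becomes fully distinguished — the join is lossy.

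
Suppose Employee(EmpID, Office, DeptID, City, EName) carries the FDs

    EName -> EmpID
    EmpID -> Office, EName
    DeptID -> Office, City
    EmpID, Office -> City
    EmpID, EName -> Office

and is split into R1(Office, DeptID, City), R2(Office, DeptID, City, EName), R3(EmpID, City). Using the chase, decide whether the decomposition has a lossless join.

Chase test. Columns are EmpID, Office, DeptID, City, EName; row i has aⱼ where attribute j ∈ Ri, else bᵢⱼ.
Initial tableau (one row per fragment):
  row 1: b11 a2 a3 a4 b15
  row 2: b21 a2 a3 a4 a5
  row 3: a1 b32 b33 a4 b35
No row becomes fully distinguished — the join is lossy.

No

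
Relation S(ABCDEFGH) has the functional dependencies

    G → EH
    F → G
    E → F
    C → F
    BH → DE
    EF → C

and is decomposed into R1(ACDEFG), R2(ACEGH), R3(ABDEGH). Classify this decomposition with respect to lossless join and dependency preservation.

lossless and dependency-preserving

Lossless test (chase): Rows 1 and 2 agree on G; apply G→EH and equate their EH entries. Rows 1 and 2 agree on E; apply E→F and equate their F entries. Rows 1 and 3 agree on E; apply E→F and equate their F entries. Rows 1 and 3 agree on EF; apply EF→C and equate their C entries. Row 3 is now all distinguished symbols — the join is lossless.
Dependency preservation: every FD's attributes lie within a single fragment, so each can be enforced locally — preserved.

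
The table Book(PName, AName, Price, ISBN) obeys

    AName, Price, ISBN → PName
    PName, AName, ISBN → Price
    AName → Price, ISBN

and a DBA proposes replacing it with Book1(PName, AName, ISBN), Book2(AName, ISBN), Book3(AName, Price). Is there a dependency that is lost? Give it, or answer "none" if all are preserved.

AName, Price, ISBN → PName: restricted closure across fragments reaches PName.
PName, AName, ISBN → Price: restricted closure across fragments reaches Price.
AName → Price, ISBN: restricted closure across fragments reaches Price, ISBN.
Every dependency is enforceable on the fragments, so the decomposition is dependency-preserving.

none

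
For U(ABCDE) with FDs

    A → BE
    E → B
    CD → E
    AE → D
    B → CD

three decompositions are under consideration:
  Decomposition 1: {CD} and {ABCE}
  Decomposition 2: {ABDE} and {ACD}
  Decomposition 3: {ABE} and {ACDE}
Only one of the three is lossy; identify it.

Decomposition 1

Decomposition 1: common = {C}, closure = {C} → lossy.
Decomposition 2: common = {AD}, closure = {ABCDE} → lossless.
Decomposition 3: common = {AE}, closure = {ABCDE} → lossless.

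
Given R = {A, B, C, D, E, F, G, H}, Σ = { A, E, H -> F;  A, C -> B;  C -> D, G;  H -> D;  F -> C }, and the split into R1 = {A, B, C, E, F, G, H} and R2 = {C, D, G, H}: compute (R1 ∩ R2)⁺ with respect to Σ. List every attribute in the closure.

C, D, G, H

R1 ∩ R2 = {C, G, H}.
C → D, G applies, adding D
Closure: {C, D, G, H}.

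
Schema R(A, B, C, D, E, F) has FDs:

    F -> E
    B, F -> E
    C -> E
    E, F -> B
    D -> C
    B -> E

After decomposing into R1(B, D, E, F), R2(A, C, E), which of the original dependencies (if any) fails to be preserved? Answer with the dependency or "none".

D -> C

Check D → C: no single fragment contains all of {C, D}, and the restricted closure of {D} across the fragments never reaches {C}.
F → E is preserved.
B, F → E is preserved.
C → E is preserved.
E, F → B is preserved.
B → E is preserved.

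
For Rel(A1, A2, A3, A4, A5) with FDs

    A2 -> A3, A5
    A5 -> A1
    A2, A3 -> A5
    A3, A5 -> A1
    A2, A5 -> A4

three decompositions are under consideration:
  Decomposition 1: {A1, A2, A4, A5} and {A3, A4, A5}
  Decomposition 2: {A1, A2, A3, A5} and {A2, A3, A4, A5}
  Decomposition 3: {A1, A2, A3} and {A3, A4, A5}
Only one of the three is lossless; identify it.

Decomposition 1: common = {A4, A5}, closure = {A1, A4, A5} → lossy.
Decomposition 2: common = {A2, A3, A5}, closure = {A1, A2, A3, A4, A5} → lossless.
Decomposition 3: common = {A3}, closure = {A3} → lossy.

Decomposition 2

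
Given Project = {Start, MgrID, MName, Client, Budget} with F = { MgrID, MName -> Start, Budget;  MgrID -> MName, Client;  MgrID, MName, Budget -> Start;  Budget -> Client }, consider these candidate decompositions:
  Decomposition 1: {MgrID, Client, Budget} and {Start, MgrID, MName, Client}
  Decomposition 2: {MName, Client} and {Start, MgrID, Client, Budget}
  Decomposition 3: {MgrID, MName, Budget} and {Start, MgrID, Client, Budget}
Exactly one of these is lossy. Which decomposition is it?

Decomposition 2

Decomposition 1: common = {MgrID, Client}, closure = {Start, MgrID, MName, Client, Budget} → lossless.
Decomposition 2: common = {Client}, closure = {Client} → lossy.
Decomposition 3: common = {MgrID, Budget}, closure = {Start, MgrID, MName, Client, Budget} → lossless.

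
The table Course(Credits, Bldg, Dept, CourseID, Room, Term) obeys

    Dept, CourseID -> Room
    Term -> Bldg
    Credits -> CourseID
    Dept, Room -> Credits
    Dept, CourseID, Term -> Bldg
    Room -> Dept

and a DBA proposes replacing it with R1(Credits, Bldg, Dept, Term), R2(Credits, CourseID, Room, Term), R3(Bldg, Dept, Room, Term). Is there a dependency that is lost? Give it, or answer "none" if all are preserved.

Dept, CourseID -> Room

Check Dept, CourseID → Room: no single fragment contains all of {Dept, CourseID, Room}, and the restricted closure of {Dept, CourseID} across the fragments never reaches {Room}.
Term → Bldg is preserved.
Credits → CourseID is preserved.
Dept, Room → Credits is preserved.
Dept, CourseID, Term → Bldg is preserved.
Room → Dept is preserved.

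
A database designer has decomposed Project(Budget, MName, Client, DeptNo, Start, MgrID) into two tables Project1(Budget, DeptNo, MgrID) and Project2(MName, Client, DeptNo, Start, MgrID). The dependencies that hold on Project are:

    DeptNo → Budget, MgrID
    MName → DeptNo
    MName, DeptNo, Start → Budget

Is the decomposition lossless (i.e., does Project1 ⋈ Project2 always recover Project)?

Common attributes: Project1 ∩ Project2 = {DeptNo, MgrID}.
Closure of {DeptNo, MgrID}: DeptNo → Budget, MgrID applies, adding Budget. So (DeptNo, MgrID)⁺ = {Budget, DeptNo, MgrID}.
This closure contains every attribute of Project1, so Project1 ∩ Project2 → Project1. The join is lossless.

Yes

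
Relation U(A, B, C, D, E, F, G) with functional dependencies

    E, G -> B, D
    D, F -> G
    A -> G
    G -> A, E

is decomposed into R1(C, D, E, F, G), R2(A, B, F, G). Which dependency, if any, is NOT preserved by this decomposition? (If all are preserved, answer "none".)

none

E, G → B, D: restricted closure across fragments reaches B, D.
D, F → G lies within R1.
A → G lies within R2.
G → A, E: restricted closure across fragments reaches A, E.
Every dependency is enforceable on the fragments, so the decomposition is dependency-preserving.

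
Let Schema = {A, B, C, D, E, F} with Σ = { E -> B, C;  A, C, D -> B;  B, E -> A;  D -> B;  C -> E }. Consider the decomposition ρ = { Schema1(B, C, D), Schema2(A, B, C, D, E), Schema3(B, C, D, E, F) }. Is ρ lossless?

Yes

Chase test. Columns are A, B, C, D, E, F; row i has aⱼ where attribute j ∈ Schemai, else bᵢⱼ.
Initial tableau (one row per fragment):
  row 1: b11 a2 a3 a4 b15 b16
  row 2: a1 a2 a3 a4 a5 b26
  row 3: b31 a2 a3 a4 a5 a6
Rows 2 and 3 agree on B, E; apply B, E→A and equate their A entries.
Rows 1 and 2 agree on C; apply C→E and equate their E entries.
Rows 1 and 2 agree on B, E; apply B, E→A and equate their A entries.
Row 3 is now all distinguished symbols — the join is lossless.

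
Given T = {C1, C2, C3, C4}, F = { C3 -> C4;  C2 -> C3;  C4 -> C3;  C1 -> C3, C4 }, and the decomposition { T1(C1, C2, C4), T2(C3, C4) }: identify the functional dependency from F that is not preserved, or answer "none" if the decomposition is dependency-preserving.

C3 → C4 lies within T2.
C2 → C3: restricted closure across fragments reaches C3.
C4 → C3 lies within T2.
C1 → C3, C4: restricted closure across fragments reaches C3, C4.
Every dependency is enforceable on the fragments, so the decomposition is dependency-preserving.

none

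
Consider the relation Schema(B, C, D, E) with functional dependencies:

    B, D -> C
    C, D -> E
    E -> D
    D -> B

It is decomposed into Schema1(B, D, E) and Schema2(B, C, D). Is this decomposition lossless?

Yes

Common attributes: Schema1 ∩ Schema2 = {B, D}.
Closure of {B, D}: B, D → C applies, adding C; C, D → E applies, adding E. So (B, D)⁺ = {B, C, D, E}.
This closure contains every attribute of Schema1, so Schema1 ∩ Schema2 → Schema1. The join is lossless.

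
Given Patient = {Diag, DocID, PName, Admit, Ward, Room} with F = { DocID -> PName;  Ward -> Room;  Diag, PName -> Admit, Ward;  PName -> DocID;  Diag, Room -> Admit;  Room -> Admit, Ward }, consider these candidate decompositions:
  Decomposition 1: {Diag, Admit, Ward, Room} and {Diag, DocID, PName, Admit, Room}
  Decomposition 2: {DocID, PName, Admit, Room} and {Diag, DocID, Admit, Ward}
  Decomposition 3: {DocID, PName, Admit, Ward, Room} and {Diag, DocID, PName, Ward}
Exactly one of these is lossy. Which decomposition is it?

Decomposition 1: common = {Diag, Admit, Room}, closure = {Diag, Admit, Ward, Room} → lossless.
Decomposition 2: common = {DocID, Admit}, closure = {DocID, PName, Admit} → lossy.
Decomposition 3: common = {DocID, PName, Ward}, closure = {DocID, PName, Admit, Ward, Room} → lossless.

Decomposition 2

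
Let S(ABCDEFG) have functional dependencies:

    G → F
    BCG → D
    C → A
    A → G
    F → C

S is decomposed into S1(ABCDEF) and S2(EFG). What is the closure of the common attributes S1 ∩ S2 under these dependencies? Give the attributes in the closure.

S1 ∩ S2 = {EF}.
F → C applies, adding C
C → A applies, adding A
A → G applies, adding G
Closure: {ACEFG}.

ACEFG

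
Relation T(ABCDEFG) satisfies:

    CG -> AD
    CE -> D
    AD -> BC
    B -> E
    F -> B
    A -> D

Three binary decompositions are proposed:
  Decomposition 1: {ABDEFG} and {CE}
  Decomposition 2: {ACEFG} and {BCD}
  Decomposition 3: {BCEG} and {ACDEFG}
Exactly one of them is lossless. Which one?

Decomposition 3

Decomposition 1: common = {E}, closure = {E} → lossy.
Decomposition 2: common = {C}, closure = {C} → lossy.
Decomposition 3: common = {CEG}, closure = {ABCDEG} → lossless.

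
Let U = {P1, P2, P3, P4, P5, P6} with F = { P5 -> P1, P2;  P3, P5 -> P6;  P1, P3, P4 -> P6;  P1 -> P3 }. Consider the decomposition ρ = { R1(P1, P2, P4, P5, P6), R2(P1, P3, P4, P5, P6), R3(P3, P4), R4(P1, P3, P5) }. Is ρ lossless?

Chase test. Columns are P1, P2, P3, P4, P5, P6; row i has aⱼ where attribute j ∈ Ri, else bᵢⱼ.
Initial tableau (one row per fragment):
  row 1: a1 a2 b13 a4 a5 a6
  row 2: a1 b22 a3 a4 a5 a6
  row 3: b31 b32 a3 a4 b35 b36
  row 4: a1 b42 a3 b44 a5 b46
Rows 1 and 2 agree on P5; apply P5→P1, P2 and equate their P1, P2 entries.
Rows 1 and 4 agree on P5; apply P5→P1, P2 and equate their P1, P2 entries.
Rows 2 and 4 agree on P3, P5; apply P3, P5→P6 and equate their P6 entries.
Rows 1 and 2 agree on P1; apply P1→P3 and equate their P3 entries.
Row 1 is now all distinguished symbols — the join is lossless.

Yes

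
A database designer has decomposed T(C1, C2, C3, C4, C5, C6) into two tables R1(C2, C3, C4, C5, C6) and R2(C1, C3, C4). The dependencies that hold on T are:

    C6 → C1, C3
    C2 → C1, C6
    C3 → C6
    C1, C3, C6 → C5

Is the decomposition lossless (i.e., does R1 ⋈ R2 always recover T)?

Yes

Common attributes: R1 ∩ R2 = {C3, C4}.
Closure of {C3, C4}: C3 → C6 applies, adding C6; C6 → C1, C3 applies, adding C1; C1, C3, C6 → C5 applies, adding C5. So (C3, C4)⁺ = {C1, C3, C4, C5, C6}.
This closure contains every attribute of R2, so R1 ∩ R2 → R2. The join is lossless.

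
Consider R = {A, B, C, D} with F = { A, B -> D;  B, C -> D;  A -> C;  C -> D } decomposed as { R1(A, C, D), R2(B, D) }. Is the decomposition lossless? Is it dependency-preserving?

lossy but dependency-preserving

Lossless test: (D)⁺ = {D}, which is a superkey of neither fragment — lossy.
Dependency preservation: A, B → D; B, C → D are not contained in any single fragment, but the restricted closure of each left-hand side across the fragments still reaches the right-hand side; the remaining FDs each lie inside some fragment. All dependencies are preserved.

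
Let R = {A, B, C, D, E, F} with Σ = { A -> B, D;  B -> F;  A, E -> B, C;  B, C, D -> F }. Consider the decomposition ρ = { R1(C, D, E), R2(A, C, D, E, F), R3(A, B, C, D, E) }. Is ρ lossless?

Yes

Chase test. Columns are A, B, C, D, E, F; row i has aⱼ where attribute j ∈ Ri, else bᵢⱼ.
Initial tableau (one row per fragment):
  row 1: b11 b12 a3 a4 a5 b16
  row 2: a1 b22 a3 a4 a5 a6
  row 3: a1 a2 a3 a4 a5 b36
Rows 2 and 3 agree on A; apply A→B, D and equate their B, D entries.
Rows 2 and 3 agree on B; apply B→F and equate their F entries.
Row 2 is now all distinguished symbols — the join is lossless.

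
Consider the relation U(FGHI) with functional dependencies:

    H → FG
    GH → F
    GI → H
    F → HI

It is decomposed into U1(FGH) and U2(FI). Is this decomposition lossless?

Common attributes: U1 ∩ U2 = {F}.
Closure of {F}: F → HI applies, adding HI; H → FG applies, adding G. So (F)⁺ = {FGHI}.
This closure contains every attribute of U1, so U1 ∩ U2 → U1. The join is lossless.

Yes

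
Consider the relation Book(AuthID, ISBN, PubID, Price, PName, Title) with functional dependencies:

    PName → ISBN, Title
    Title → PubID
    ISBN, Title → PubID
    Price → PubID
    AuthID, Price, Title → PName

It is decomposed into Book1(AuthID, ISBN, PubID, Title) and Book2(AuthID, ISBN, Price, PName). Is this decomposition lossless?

No

Common attributes: Book1 ∩ Book2 = {AuthID, ISBN}.
No dependency enlarges {AuthID, ISBN}, so (AuthID, ISBN)⁺ = {AuthID, ISBN}.
The closure contains neither all of Book1 = {AuthID, ISBN, PubID, Title} nor all of Book2 = {AuthID, ISBN, Price, PName}, so the common attributes are not a superkey of either fragment. The join is lossy.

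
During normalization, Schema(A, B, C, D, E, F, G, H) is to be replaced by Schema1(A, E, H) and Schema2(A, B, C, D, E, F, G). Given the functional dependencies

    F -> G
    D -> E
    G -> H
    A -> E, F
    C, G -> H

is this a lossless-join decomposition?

Yes

Common attributes: Schema1 ∩ Schema2 = {A, E}.
Closure of {A, E}: A → E, F applies, adding F; F → G applies, adding G; G → H applies, adding H. So (A, E)⁺ = {A, E, F, G, H}.
This closure contains every attribute of Schema1, so Schema1 ∩ Schema2 → Schema1. The join is lossless.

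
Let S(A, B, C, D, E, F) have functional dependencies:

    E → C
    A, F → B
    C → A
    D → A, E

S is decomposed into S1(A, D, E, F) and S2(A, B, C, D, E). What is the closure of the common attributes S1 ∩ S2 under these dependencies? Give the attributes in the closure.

A, C, D, E

S1 ∩ S2 = {A, D, E}.
E → C applies, adding C
Closure: {A, C, D, E}.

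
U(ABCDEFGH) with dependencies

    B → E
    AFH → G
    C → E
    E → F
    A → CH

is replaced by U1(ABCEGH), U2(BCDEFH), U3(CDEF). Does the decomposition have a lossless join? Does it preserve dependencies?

Lossless test (chase): Rows 1 and 2 agree on E; apply E→F and equate their F entries. No row becomes fully distinguished — the join is lossy.
Dependency preservation: AFH → G is not contained in any single fragment, but the restricted closure of its left-hand side across the fragments still reaches the right-hand side; the remaining FDs each lie inside some fragment. All dependencies are preserved.

lossy but dependency-preserving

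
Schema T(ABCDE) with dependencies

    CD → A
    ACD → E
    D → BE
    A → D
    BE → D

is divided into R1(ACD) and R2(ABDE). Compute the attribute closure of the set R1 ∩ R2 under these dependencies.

R1 ∩ R2 = {AD}.
D → BE applies, adding BE
Closure: {ABDE}.

ABDE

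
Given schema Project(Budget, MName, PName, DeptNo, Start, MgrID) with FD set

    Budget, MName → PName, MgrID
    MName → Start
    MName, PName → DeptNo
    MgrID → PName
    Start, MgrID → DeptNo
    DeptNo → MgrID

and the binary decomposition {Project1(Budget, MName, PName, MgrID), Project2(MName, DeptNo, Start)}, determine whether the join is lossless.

No

Common attributes: Project1 ∩ Project2 = {MName}.
Closure of {MName}: MName → Start applies, adding Start. So (MName)⁺ = {MName, Start}.
The closure contains neither all of Project1 = {Budget, MName, PName, MgrID} nor all of Project2 = {MName, DeptNo, Start}, so the common attributes are not a superkey of either fragment. The join is lossy.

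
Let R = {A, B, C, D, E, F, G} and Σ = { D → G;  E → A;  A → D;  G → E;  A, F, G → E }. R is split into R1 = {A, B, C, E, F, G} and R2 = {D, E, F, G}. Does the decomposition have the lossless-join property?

Yes

Common attributes: R1 ∩ R2 = {E, F, G}.
Closure of {E, F, G}: E → A applies, adding A; A → D applies, adding D. So (E, F, G)⁺ = {A, D, E, F, G}.
This closure contains every attribute of R2, so R1 ∩ R2 → R2. The join is lossless.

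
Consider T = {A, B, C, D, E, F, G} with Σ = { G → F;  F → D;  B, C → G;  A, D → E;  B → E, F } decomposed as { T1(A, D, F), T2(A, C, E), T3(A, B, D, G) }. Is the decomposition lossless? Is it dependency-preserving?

Lossless test (chase): Rows 1 and 3 agree on A, D; apply A, D→E and equate their E entries. No row becomes fully distinguished — the join is lossy.
Dependency preservation: the restricted closure of {G} across the fragments never reaches {F}, so G → F cannot be enforced without a join — not preserved.

lossy and not dependency-preserving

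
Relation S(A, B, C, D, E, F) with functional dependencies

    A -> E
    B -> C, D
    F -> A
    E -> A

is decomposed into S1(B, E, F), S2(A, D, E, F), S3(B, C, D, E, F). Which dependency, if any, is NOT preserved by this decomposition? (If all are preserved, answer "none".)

A → E lies within S2.
B → C, D lies within S3.
F → A lies within S2.
E → A lies within S2.
Every dependency is enforceable on the fragments, so the decomposition is dependency-preserving.

none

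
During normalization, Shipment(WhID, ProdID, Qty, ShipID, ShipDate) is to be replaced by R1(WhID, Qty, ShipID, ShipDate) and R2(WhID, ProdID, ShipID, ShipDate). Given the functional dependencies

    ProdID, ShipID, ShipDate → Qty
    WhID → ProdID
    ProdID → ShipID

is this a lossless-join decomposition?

Yes

Common attributes: R1 ∩ R2 = {WhID, ShipID, ShipDate}.
Closure of {WhID, ShipID, ShipDate}: WhID → ProdID applies, adding ProdID; ProdID, ShipID, ShipDate → Qty applies, adding Qty. So (WhID, ShipID, ShipDate)⁺ = {WhID, ProdID, Qty, ShipID, ShipDate}.
This closure contains every attribute of R1, so R1 ∩ R2 → R1. The join is lossless.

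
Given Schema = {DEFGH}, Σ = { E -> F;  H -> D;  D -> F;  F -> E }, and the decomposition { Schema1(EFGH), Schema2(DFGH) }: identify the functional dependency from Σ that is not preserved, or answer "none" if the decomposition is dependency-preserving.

E → F lies within Schema1.
H → D lies within Schema2.
D → F lies within Schema2.
F → E lies within Schema1.
Every dependency is enforceable on the fragments, so the decomposition is dependency-preserving.

none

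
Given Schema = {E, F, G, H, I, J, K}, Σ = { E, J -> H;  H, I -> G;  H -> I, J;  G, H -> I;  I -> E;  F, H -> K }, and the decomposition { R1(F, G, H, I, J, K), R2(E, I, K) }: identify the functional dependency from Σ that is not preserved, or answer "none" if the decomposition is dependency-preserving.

Check E, J → H: no single fragment contains all of {E, H, J}, and the restricted closure of {E, J} across the fragments never reaches {H}.
H, I → G is preserved.
H → I, J is preserved.
G, H → I is preserved.
I → E is preserved.
F, H → K is preserved.

E, J -> H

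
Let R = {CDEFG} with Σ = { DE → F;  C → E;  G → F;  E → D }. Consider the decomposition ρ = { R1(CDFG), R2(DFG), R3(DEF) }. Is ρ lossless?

No

Chase test. Columns are CDEFG; row i has aⱼ where attribute j ∈ Ri, else bᵢⱼ.
Initial tableau (one row per fragment):
  row 1: a1 a2 b13 a4 a5
  row 2: b21 a2 b23 a4 a5
  row 3: b31 a2 a3 a4 b35
No row becomes fully distinguished — the join is lossy.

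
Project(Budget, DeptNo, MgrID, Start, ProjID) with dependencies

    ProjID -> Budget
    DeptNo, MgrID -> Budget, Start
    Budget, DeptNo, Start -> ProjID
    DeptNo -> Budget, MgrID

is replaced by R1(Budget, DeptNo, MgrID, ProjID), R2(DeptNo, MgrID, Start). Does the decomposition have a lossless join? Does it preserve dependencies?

lossless and dependency-preserving

Lossless test: (DeptNo, MgrID)⁺ = {Budget, DeptNo, MgrID, Start, ProjID}, which contains all of one fragment — lossless.
Dependency preservation: DeptNo, MgrID → Budget, Start; Budget, DeptNo, Start → ProjID are not contained in any single fragment, but the restricted closure of each left-hand side across the fragments still reaches the right-hand side; the remaining FDs each lie inside some fragment. All dependencies are preserved.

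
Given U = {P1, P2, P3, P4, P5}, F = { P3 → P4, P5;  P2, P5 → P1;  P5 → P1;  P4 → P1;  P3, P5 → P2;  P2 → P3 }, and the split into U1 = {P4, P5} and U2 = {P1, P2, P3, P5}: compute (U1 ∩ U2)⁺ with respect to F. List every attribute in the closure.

U1 ∩ U2 = {P5}.
P5 → P1 applies, adding P1
Closure: {P1, P5}.

P1, P5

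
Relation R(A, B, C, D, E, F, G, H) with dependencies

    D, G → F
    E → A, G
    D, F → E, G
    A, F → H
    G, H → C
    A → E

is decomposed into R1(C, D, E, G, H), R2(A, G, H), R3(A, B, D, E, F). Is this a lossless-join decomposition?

Yes

Chase test. Columns are A, B, C, D, E, F, G, H; row i has aⱼ where attribute j ∈ Ri, else bᵢⱼ.
Initial tableau (one row per fragment):
  row 1: b11 b12 a3 a4 a5 b16 a7 a8
  row 2: a1 b22 b23 b24 b25 b26 a7 a8
  row 3: a1 a2 b33 a4 a5 a6 b37 b38
Rows 1 and 3 agree on E; apply E→A, G and equate their A, G entries.
Rows 1 and 2 agree on G, H; apply G, H→C and equate their C entries.
Rows 1 and 2 agree on A; apply A→E and equate their E entries.
Rows 1 and 3 agree on D, G; apply D, G→F and equate their F entries.
Rows 1 and 3 agree on A, F; apply A, F→H and equate their H entries.
Rows 1 and 3 agree on G, H; apply G, H→C and equate their C entries.
Row 3 is now all distinguished symbols — the join is lossless.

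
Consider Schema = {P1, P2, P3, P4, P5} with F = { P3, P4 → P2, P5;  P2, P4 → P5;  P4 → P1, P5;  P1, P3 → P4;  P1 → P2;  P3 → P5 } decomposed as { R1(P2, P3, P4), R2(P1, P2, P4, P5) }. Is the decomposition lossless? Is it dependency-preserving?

lossless but not dependency-preserving

Lossless test: (P2, P4)⁺ = {P1, P2, P4, P5}, which contains all of one fragment — lossless.
Dependency preservation: the restricted closure of {P1, P3} across the fragments never reaches {P4}, so P1, P3 → P4 cannot be enforced without a join — not preserved.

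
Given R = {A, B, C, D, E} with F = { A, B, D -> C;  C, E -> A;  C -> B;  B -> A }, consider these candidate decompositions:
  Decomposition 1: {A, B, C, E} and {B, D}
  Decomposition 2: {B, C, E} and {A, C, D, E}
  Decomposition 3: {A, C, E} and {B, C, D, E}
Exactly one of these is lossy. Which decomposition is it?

Decomposition 1: common = {B}, closure = {A, B} → lossy.
Decomposition 2: common = {C, E}, closure = {A, B, C, E} → lossless.
Decomposition 3: common = {C, E}, closure = {A, B, C, E} → lossless.

Decomposition 1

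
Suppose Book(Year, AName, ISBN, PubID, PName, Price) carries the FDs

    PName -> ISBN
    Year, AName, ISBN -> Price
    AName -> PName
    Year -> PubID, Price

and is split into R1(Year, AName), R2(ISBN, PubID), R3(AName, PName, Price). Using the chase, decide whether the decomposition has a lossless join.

Chase test. Columns are Year, AName, ISBN, PubID, PName, Price; row i has aⱼ where attribute j ∈ Ri, else bᵢⱼ.
Initial tableau (one row per fragment):
  row 1: a1 a2 b13 b14 b15 b16
  row 2: b21 b22 a3 a4 b25 b26
  row 3: b31 a2 b33 b34 a5 a6
Rows 1 and 3 agree on AName; apply AName→PName and equate their PName entries.
Rows 1 and 3 agree on PName; apply PName→ISBN and equate their ISBN entries.
No row becomes fully distinguished — the join is lossy.

No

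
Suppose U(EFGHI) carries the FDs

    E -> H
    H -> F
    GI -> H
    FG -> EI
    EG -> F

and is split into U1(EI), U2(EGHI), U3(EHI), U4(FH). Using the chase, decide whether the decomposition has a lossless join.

Yes

Chase test. Columns are EFGHI; row i has aⱼ where attribute j ∈ Ui, else bᵢⱼ.
Initial tableau (one row per fragment):
  row 1: a1 b12 b13 b14 a5
  row 2: a1 b22 a3 a4 a5
  row 3: a1 b32 b33 a4 a5
  row 4: b41 a2 b43 a4 b45
Rows 1 and 2 agree on E; apply E→H and equate their H entries.
Rows 1 and 2 agree on H; apply H→F and equate their F entries.
Rows 1 and 3 agree on H; apply H→F and equate their F entries.
Rows 1 and 4 agree on H; apply H→F and equate their F entries.
Row 2 is now all distinguished symbols — the join is lossless.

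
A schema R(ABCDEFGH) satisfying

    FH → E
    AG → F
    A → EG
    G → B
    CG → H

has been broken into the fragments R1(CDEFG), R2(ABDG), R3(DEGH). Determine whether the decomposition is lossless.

Chase test. Columns are ABCDEFGH; row i has aⱼ where attribute j ∈ Ri, else bᵢⱼ.
Initial tableau (one row per fragment):
  row 1: b11 b12 a3 a4 a5 a6 a7 b18
  row 2: a1 a2 b23 a4 b25 b26 a7 b28
  row 3: b31 b32 b33 a4 a5 b36 a7 a8
Rows 1 and 2 agree on G; apply G→B and equate their B entries.
Rows 1 and 3 agree on G; apply G→B and equate their B entries.
No row becomes fully distinguished — the join is lossy.

No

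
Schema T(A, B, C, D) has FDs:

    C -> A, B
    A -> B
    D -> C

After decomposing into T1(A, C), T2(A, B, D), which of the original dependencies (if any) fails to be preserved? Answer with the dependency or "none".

Check D → C: no single fragment contains all of {C, D}, and the restricted closure of {D} across the fragments never reaches {C}.
C → A, B is preserved.
A → B is preserved.

D -> C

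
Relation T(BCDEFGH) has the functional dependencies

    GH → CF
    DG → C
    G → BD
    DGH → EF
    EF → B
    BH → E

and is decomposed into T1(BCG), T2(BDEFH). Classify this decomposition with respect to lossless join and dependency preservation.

Lossless test: (B)⁺ = {B}, which is a superkey of neither fragment — lossy.
Dependency preservation: the restricted closure of {GH} across the fragments never reaches {CF}, so GH → CF cannot be enforced without a join — not preserved.

lossy and not dependency-preserving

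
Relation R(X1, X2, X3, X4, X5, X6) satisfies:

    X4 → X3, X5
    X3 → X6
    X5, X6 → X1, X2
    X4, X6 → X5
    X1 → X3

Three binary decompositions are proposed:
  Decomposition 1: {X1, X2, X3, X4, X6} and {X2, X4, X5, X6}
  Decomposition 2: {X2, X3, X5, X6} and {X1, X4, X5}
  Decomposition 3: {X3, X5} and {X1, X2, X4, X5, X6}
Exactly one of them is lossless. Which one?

Decomposition 1: common = {X2, X4, X6}, closure = {X1, X2, X3, X4, X5, X6} → lossless.
Decomposition 2: common = {X5}, closure = {X5} → lossy.
Decomposition 3: common = {X5}, closure = {X5} → lossy.

Decomposition 1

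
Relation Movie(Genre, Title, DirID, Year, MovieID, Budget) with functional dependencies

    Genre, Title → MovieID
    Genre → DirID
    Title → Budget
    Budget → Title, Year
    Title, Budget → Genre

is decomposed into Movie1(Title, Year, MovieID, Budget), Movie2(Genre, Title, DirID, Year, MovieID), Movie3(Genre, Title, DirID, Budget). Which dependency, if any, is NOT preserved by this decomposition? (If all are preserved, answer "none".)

Genre, Title → MovieID lies within Movie2.
Genre → DirID lies within Movie2.
Title → Budget lies within Movie1.
Budget → Title, Year lies within Movie1.
Title, Budget → Genre lies within Movie3.
Every dependency is enforceable on the fragments, so the decomposition is dependency-preserving.

none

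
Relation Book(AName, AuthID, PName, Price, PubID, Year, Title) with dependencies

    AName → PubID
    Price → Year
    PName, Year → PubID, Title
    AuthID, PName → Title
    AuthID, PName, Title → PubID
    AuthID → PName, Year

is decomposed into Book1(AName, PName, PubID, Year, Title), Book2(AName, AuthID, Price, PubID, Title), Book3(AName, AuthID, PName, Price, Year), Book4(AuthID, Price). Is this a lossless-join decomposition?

Yes

Chase test. Columns are AName, AuthID, PName, Price, PubID, Year, Title; row i has aⱼ where attribute j ∈ Booki, else bᵢⱼ.
Initial tableau (one row per fragment):
  row 1: a1 b12 a3 b14 a5 a6 a7
  row 2: a1 a2 b23 a4 a5 b26 a7
  row 3: a1 a2 a3 a4 b35 a6 b37
  row 4: b41 a2 b43 a4 b45 b46 b47
Rows 1 and 3 agree on AName; apply AName→PubID and equate their PubID entries.
Rows 2 and 3 agree on Price; apply Price→Year and equate their Year entries.
Rows 2 and 4 agree on Price; apply Price→Year and equate their Year entries.
Rows 1 and 3 agree on PName, Year; apply PName, Year→PubID, Title and equate their PubID, Title entries.
Rows 2 and 3 agree on AuthID; apply AuthID→PName, Year and equate their PName, Year entries.
Rows 2 and 4 agree on AuthID; apply AuthID→PName, Year and equate their PName, Year entries.
Rows 1 and 4 agree on PName, Year; apply PName, Year→PubID, Title and equate their PubID, Title entries.
Row 2 is now all distinguished symbols — the join is lossless.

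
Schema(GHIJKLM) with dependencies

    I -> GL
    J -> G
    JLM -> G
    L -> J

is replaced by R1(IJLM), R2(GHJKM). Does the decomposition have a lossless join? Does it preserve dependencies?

lossy but dependency-preserving

Lossless test: (JM)⁺ = {GJM}, which is a superkey of neither fragment — lossy.
Dependency preservation: I → GL; JLM → G are not contained in any single fragment, but the restricted closure of each left-hand side across the fragments still reaches the right-hand side; the remaining FDs each lie inside some fragment. All dependencies are preserved.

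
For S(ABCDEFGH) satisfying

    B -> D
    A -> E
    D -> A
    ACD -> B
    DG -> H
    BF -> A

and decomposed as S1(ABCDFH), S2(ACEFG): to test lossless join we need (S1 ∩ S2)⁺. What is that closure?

S1 ∩ S2 = {ACF}.
A → E applies, adding E
Closure: {ACEF}.

ACEF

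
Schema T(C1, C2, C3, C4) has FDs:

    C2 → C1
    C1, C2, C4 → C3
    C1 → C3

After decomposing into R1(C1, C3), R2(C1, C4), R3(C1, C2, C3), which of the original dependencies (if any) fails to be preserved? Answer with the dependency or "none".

none

C2 → C1 lies within R3.
C1, C2, C4 → C3: restricted closure across fragments reaches C3.
C1 → C3 lies within R1.
Every dependency is enforceable on the fragments, so the decomposition is dependency-preserving.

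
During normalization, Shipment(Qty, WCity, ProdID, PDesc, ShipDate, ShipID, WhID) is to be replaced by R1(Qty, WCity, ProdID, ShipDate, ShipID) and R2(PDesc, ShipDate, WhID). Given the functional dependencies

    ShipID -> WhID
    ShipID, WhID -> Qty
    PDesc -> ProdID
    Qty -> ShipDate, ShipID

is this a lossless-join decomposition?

No

Common attributes: R1 ∩ R2 = {ShipDate}.
No dependency enlarges {ShipDate}, so (ShipDate)⁺ = {ShipDate}.
The closure contains neither all of R1 = {Qty, WCity, ProdID, ShipDate, ShipID} nor all of R2 = {PDesc, ShipDate, WhID}, so the common attributes are not a superkey of either fragment. The join is lossy.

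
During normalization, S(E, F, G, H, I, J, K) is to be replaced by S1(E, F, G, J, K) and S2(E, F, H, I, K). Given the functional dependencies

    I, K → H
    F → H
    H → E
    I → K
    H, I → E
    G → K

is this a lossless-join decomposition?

No

Common attributes: S1 ∩ S2 = {E, F, K}.
Closure of {E, F, K}: F → H applies, adding H. So (E, F, K)⁺ = {E, F, H, K}.
The closure contains neither all of S1 = {E, F, G, J, K} nor all of S2 = {E, F, H, I, K}, so the common attributes are not a superkey of either fragment. The join is lossy.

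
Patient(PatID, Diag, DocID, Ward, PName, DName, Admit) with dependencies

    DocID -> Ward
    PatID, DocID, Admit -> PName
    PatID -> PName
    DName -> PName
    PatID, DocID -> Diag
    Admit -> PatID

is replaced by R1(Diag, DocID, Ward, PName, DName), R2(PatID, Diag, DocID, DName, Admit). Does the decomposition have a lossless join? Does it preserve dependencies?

Lossless test: (Diag, DocID, DName)⁺ = {Diag, DocID, Ward, PName, DName}, which contains all of one fragment — lossless.
Dependency preservation: the restricted closure of {PatID, DocID, Admit} across the fragments never reaches {PName}, so PatID, DocID, Admit → PName cannot be enforced without a join — not preserved.

lossless but not dependency-preserving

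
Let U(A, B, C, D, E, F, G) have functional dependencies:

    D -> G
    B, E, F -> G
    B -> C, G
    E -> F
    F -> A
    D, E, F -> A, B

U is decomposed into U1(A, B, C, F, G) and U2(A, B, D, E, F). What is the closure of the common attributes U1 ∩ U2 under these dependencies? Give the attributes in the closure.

U1 ∩ U2 = {A, B, F}.
B → C, G applies, adding C, G
Closure: {A, B, C, F, G}.

A, B, C, F, G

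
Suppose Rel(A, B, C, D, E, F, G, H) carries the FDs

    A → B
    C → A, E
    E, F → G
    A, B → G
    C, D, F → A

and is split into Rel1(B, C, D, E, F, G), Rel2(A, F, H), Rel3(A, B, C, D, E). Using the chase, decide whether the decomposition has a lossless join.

Chase test. Columns are A, B, C, D, E, F, G, H; row i has aⱼ where attribute j ∈ Reli, else bᵢⱼ.
Initial tableau (one row per fragment):
  row 1: b11 a2 a3 a4 a5 a6 a7 b18
  row 2: a1 b22 b23 b24 b25 a6 b27 a8
  row 3: a1 a2 a3 a4 a5 b36 b37 b38
Rows 2 and 3 agree on A; apply A→B and equate their B entries.
Rows 1 and 3 agree on C; apply C→A, E and equate their A, E entries.
Rows 1 and 2 agree on A, B; apply A, B→G and equate their G entries.
Rows 1 and 3 agree on A, B; apply A, B→G and equate their G entries.
No row becomes fully distinguished — the join is lossy.

No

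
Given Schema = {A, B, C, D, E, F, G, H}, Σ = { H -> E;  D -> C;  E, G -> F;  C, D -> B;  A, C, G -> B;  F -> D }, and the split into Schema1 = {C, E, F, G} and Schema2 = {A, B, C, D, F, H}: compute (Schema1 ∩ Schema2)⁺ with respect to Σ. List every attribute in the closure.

Schema1 ∩ Schema2 = {C, F}.
F → D applies, adding D
C, D → B applies, adding B
Closure: {B, C, D, F}.

B, C, D, F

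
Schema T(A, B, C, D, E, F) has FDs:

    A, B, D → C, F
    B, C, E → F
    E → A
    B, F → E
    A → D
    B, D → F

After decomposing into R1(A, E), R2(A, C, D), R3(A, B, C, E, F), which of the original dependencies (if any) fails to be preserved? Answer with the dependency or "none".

Check B, D → F: no single fragment contains all of {B, D, F}, and the restricted closure of {B, D} across the fragments never reaches {F}.
A, B, D → C, F is preserved.
B, C, E → F is preserved.
E → A is preserved.
B, F → E is preserved.
A → D is preserved.

B, D → F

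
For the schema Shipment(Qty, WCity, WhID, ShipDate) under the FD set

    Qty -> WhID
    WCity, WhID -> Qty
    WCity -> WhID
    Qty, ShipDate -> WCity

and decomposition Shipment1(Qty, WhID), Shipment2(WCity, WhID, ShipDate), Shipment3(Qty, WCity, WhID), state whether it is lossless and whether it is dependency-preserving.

Lossless test (chase): Rows 2 and 3 agree on WCity, WhID; apply WCity, WhID→Qty and equate their Qty entries. Row 2 is now all distinguished symbols — the join is lossless.
Dependency preservation: the restricted closure of {Qty, ShipDate} across the fragments never reaches {WCity}, so Qty, ShipDate → WCity cannot be enforced without a join — not preserved.

lossless but not dependency-preserving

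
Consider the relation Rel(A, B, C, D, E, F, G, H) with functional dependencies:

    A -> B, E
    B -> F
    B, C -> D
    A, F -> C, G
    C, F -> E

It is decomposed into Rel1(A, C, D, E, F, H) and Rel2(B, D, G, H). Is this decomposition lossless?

Common attributes: Rel1 ∩ Rel2 = {D, H}.
No dependency enlarges {D, H}, so (D, H)⁺ = {D, H}.
The closure contains neither all of Rel1 = {A, C, D, E, F, H} nor all of Rel2 = {B, D, G, H}, so the common attributes are not a superkey of either fragment. The join is lossy.

No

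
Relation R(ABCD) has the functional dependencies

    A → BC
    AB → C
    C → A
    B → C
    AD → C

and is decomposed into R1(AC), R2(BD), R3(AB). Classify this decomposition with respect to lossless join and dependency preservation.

lossless and dependency-preserving

Lossless test (chase): Rows 1 and 3 agree on A; apply A→BC and equate their BC entries. Rows 1 and 2 agree on B; apply B→C and equate their C entries. Rows 1 and 2 agree on C; apply C→A and equate their A entries. Row 2 is now all distinguished symbols — the join is lossless.
Dependency preservation: A → BC; AB → C; B → C; AD → C are not contained in any single fragment, but the restricted closure of each left-hand side across the fragments still reaches the right-hand side; the remaining FDs each lie inside some fragment. All dependencies are preserved.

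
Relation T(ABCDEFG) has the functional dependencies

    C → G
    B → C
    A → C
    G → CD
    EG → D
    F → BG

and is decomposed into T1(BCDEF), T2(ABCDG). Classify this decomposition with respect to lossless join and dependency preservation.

Lossless test: (BCD)⁺ = {BCDG}, which is a superkey of neither fragment — lossy.
Dependency preservation: EG → D; F → BG are not contained in any single fragment, but the restricted closure of each left-hand side across the fragments still reaches the right-hand side; the remaining FDs each lie inside some fragment. All dependencies are preserved.

lossy but dependency-preserving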